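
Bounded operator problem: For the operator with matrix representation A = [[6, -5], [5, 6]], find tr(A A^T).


trace(A * A^T) = sum of squares of all entries
= 6^2 + (-5)^2 + 5^2 + 6^2
= 36 + 25 + 25 + 36
= 122

122


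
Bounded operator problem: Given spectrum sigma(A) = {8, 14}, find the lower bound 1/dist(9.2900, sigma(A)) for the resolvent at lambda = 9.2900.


dist(9.2900, {8, 14}) = min(|9.2900 - 8|, |9.2900 - 14|)
= min(1.2900, 4.7100) = 1.2900
Resolvent bound = 1/1.2900 = 0.7752

0.7752


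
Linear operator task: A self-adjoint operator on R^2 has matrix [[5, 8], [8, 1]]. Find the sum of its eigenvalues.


For a self-adjoint (symmetric) matrix, the eigenvalues are real.
The sum of eigenvalues equals the trace of the matrix.
trace = 5 + 1 = 6

6


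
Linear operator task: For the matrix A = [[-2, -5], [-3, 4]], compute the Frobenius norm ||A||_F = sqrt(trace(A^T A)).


||A||_F^2 = sum a_ij^2
= (-2)^2 + (-5)^2 + (-3)^2 + 4^2
= 4 + 25 + 9 + 16 = 54
||A||_F = sqrt(54) = 7.3485

7.3485


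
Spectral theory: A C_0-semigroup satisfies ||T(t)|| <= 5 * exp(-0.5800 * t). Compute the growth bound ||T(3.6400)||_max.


||T(3.6400)|| <= 5 * exp(-0.5800 * 3.6400)
= 5 * exp(-2.1112)
= 5 * 0.1211
= 0.6055

0.6055


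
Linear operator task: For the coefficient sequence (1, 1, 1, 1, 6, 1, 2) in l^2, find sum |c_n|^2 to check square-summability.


sum |c_n|^2 = 1^2 + 1^2 + 1^2 + 1^2 + 6^2 + 1^2 + 2^2
= 1 + 1 + 1 + 1 + 36 + 1 + 4
= 45

45


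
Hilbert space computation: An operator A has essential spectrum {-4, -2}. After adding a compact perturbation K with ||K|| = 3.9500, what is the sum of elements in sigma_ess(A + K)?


By Weyl's theorem, the essential spectrum is invariant under compact perturbations.
sigma_ess(A + K) = sigma_ess(A) = {-4, -2}
Sum = -4 + -2 = -6

-6


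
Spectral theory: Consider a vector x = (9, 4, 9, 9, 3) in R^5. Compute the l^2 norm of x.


The l^2 norm = (sum |x_i|^2)^(1/2)
Sum of 2th powers = 81 + 16 + 81 + 81 + 9 = 268
||x||_2 = (268)^(1/2) = 16.3707

16.3707


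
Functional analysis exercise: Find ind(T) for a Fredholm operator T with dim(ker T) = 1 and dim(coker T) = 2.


The Fredholm index is defined as ind(T) = dim(ker T) - dim(coker T)
= 1 - 2
= -1

-1


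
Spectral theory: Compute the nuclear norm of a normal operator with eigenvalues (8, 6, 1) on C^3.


For a normal operator, singular values equal |eigenvalues|.
Trace norm = sum |lambda_i| = 8 + 6 + 1
= 15

15


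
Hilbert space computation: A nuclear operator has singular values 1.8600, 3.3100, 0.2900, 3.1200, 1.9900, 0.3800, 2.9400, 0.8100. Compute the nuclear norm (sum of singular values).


The nuclear norm is the sum of all singular values.
||T||_1 = 1.8600 + 3.3100 + 0.2900 + 3.1200 + 1.9900 + 0.3800 + 2.9400 + 0.8100
= 14.7000

14.7000


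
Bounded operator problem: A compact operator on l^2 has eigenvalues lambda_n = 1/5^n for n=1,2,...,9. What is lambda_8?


The eigenvalue formula gives lambda_8 = 1/5^8
= 1/390625
= 2.5600e-06

2.5600e-06


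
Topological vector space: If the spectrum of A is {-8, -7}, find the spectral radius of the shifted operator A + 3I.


Spectrum of A + 3I = {-5, -4}
Spectral radius = max |lambda| over the shifted spectrum
= max(5, 4) = 5

5


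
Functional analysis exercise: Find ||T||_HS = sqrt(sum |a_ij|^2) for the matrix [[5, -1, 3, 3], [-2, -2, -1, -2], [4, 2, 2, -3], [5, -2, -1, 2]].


The Hilbert-Schmidt norm is sqrt(sum of squares of all entries).
Sum of squares = 5^2 + (-1)^2 + 3^2 + 3^2 + (-2)^2 + (-2)^2 + (-1)^2 + (-2)^2 + 4^2 + 2^2 + 2^2 + (-3)^2 + 5^2 + (-2)^2 + (-1)^2 + 2^2
= 25 + 1 + 9 + 9 + 4 + 4 + 1 + 4 + 16 + 4 + 4 + 9 + 25 + 4 + 1 + 4 = 124
||T||_HS = sqrt(124) = 11.1355

11.1355


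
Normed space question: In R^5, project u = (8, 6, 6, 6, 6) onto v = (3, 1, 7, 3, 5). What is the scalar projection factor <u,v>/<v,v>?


Computing <u,v> = 8*3 + 6*1 + 6*7 + 6*3 + 6*5 = 120
Computing <v,v> = 3^2 + 1^2 + 7^2 + 3^2 + 5^2 = 93
Projection coefficient = 120/93 = 1.2903

1.2903


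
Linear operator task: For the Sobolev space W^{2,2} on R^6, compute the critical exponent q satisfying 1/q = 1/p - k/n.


Using the Sobolev embedding formula: 1/q = 1/p - k/n
1/q = 1/2 - 2/6 = 1/6
q = 1/(1/6) = 6

6.0000


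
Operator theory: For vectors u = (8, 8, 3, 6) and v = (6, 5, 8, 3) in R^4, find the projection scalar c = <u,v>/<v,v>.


Computing <u,v> = 8*6 + 8*5 + 3*8 + 6*3 = 130
Computing <v,v> = 6^2 + 5^2 + 8^2 + 3^2 = 134
Projection coefficient = 130/134 = 0.9701

0.9701


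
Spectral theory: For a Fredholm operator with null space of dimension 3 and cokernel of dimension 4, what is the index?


The Fredholm index is defined as ind(T) = dim(ker T) - dim(coker T)
= 3 - 4
= -1

-1


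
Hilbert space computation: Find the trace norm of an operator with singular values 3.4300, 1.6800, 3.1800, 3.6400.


The nuclear norm is the sum of all singular values.
||T||_1 = 3.4300 + 1.6800 + 3.1800 + 3.6400
= 11.9300

11.9300


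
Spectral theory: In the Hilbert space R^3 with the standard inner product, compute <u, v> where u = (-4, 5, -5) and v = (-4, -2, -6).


Computing the standard inner product <u, v> = sum u_i * v_i
= -4*-4 + 5*-2 + -5*-6
= 16 + -10 + 30
= 36

36


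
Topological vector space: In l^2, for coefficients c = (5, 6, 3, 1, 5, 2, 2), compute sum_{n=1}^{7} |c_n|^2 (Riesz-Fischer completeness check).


sum |c_n|^2 = 5^2 + 6^2 + 3^2 + 1^2 + 5^2 + 2^2 + 2^2
= 25 + 36 + 9 + 1 + 25 + 4 + 4
= 104

104


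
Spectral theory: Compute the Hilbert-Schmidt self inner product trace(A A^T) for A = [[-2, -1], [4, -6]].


trace(A * A^T) = sum of squares of all entries
= (-2)^2 + (-1)^2 + 4^2 + (-6)^2
= 4 + 1 + 16 + 36
= 57

57


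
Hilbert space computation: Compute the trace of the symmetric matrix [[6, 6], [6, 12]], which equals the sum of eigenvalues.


For a self-adjoint (symmetric) matrix, the eigenvalues are real.
The sum of eigenvalues equals the trace of the matrix.
trace = 6 + 12 = 18

18


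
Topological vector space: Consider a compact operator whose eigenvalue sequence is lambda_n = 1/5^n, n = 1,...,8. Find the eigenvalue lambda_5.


The eigenvalue formula gives lambda_5 = 1/5^5
= 1/3125
= 3.2000e-04

3.2000e-04


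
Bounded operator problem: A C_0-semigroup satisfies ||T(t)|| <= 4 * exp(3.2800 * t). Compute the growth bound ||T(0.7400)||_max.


||T(0.7400)|| <= 4 * exp(3.2800 * 0.7400)
= 4 * exp(2.4272)
= 4 * 11.3271
= 45.3085

45.3085


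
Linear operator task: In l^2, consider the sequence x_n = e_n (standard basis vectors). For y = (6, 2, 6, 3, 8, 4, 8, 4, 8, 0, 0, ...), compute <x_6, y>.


x_6 = e_6 is the standard basis vector with 1 in position 6.
<x_6, y> = y_6 = 4
As n -> infinity, <x_n, y> -> 0, confirming weak convergence of (x_n) to 0.

4


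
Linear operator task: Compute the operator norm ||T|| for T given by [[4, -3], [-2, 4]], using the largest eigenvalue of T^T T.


A^T A = [[20, -20], [-20, 25]]
trace(A^T A) = 45, det(A^T A) = 100
discriminant = 45^2 - 4*100 = 1625
Largest eigenvalue of A^T A = (trace + sqrt(disc))/2 = 42.6556
||T|| = sqrt(42.6556) = 6.5311

6.5311


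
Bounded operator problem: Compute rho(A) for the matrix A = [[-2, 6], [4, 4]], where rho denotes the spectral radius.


For a 2x2 matrix, eigenvalues satisfy lambda^2 - (trace)*lambda + det = 0
trace = -2 + 4 = 2
det = -2*4 - 6*4 = -32
discriminant = 2^2 - 4*(-32) = 132
spectral radius = max |eigenvalue| = 6.7446

6.7446


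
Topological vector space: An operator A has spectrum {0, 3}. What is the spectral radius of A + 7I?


Spectrum of A + 7I = {7, 10}
Spectral radius = max |lambda| over the shifted spectrum
= max(7, 10) = 10

10


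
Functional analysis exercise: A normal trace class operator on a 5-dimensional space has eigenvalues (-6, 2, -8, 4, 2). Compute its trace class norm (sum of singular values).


For a normal operator, singular values equal |eigenvalues|.
Trace norm = sum |lambda_i| = 6 + 2 + 8 + 4 + 2
= 22

22


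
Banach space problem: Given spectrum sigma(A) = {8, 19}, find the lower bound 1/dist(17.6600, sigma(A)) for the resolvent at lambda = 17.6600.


dist(17.6600, {8, 19}) = min(|17.6600 - 8|, |17.6600 - 19|)
= min(9.6600, 1.3400) = 1.3400
Resolvent bound = 1/1.3400 = 0.7463

0.7463


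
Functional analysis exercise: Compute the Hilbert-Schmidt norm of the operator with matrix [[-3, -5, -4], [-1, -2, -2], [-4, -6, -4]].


The Hilbert-Schmidt norm is sqrt(sum of squares of all entries).
Sum of squares = (-3)^2 + (-5)^2 + (-4)^2 + (-1)^2 + (-2)^2 + (-2)^2 + (-4)^2 + (-6)^2 + (-4)^2
= 9 + 25 + 16 + 1 + 4 + 4 + 16 + 36 + 16 = 127
||T||_HS = sqrt(127) = 11.2694

11.2694


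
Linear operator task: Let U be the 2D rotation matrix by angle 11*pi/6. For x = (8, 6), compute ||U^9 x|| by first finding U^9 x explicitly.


U is a rotation by theta = 11*pi/6
U^9 = rotation by 9*theta = 99*pi/6 = 3*pi/6 (mod 2*pi)
cos(3*pi/6) = 0.0000, sin(3*pi/6) = 1.0000
U^9 x = (0.0000 * 8 - 1.0000 * 6, 1.0000 * 8 + 0.0000 * 6)
= (-6.0000, 8.0000)
||U^9 x|| = sqrt((-6.0000)^2 + 8.0000^2) = sqrt(100.0000) = 10.0000

10.0000


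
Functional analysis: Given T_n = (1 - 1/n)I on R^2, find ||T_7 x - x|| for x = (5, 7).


T_7 x - x = (1 - 1/7)x - x = -x/7
||x|| = sqrt(74) = 8.6023
||T_7 x - x|| = ||x||/7 = 8.6023/7 = 1.2289

1.2289


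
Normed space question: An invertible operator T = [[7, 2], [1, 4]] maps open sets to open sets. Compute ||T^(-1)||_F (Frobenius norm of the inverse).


det(T) = 7*4 - 2*1 = 26
T^(-1) = (1/26) * [[4, -2], [-1, 7]] = [[0.1538, -0.0769], [-0.0385, 0.2692]]
||T^(-1)||_F^2 = 0.1538^2 + (-0.0769)^2 + (-0.0385)^2 + 0.2692^2 = 0.1036
||T^(-1)||_F = sqrt(0.1036) = 0.3218

0.3218


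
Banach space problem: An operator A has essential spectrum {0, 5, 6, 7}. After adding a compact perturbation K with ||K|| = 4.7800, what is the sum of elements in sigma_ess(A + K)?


By Weyl's theorem, the essential spectrum is invariant under compact perturbations.
sigma_ess(A + K) = sigma_ess(A) = {0, 5, 6, 7}
Sum = 0 + 5 + 6 + 7 = 18

18


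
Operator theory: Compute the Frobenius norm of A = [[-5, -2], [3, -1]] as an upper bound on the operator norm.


||A||_F^2 = sum a_ij^2
= (-5)^2 + (-2)^2 + 3^2 + (-1)^2
= 25 + 4 + 9 + 1 = 39
||A||_F = sqrt(39) = 6.2450

6.2450


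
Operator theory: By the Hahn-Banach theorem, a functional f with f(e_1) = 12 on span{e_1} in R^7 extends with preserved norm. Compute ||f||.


The norm of f is given by ||f|| = sup_{||x||=1} |f(x)|.
On span{e_1}, ||e_1|| = 1, so ||f|| = |f(e_1)| / ||e_1||
= |12| / 1 = 12.0000

12.0000


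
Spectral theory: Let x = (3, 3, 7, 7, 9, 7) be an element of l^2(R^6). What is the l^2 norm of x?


The l^2 norm = (sum |x_i|^2)^(1/2)
Sum of 2th powers = 9 + 9 + 49 + 49 + 81 + 49 = 246
||x||_2 = (246)^(1/2) = 15.6844

15.6844


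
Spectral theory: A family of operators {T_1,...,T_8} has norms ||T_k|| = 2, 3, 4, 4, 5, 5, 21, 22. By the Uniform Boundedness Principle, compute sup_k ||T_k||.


By the Uniform Boundedness Principle, the supremum of norms is finite.
sup_k ||T_k|| = max(2, 3, 4, 4, 5, 5, 21, 22) = 22

22


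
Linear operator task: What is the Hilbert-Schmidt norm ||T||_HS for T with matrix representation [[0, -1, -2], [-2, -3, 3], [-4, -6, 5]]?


The Hilbert-Schmidt norm is sqrt(sum of squares of all entries).
Sum of squares = 0^2 + (-1)^2 + (-2)^2 + (-2)^2 + (-3)^2 + 3^2 + (-4)^2 + (-6)^2 + 5^2
= 0 + 1 + 4 + 4 + 9 + 9 + 16 + 36 + 25 = 104
||T||_HS = sqrt(104) = 10.1980

10.1980


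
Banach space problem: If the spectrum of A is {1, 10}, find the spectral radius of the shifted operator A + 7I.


Spectrum of A + 7I = {8, 17}
Spectral radius = max |lambda| over the shifted spectrum
= max(8, 17) = 17

17


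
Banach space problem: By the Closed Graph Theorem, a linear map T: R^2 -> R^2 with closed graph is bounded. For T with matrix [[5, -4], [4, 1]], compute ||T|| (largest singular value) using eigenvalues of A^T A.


A^T A = [[41, -16], [-16, 17]]
trace(A^T A) = 58, det(A^T A) = 441
discriminant = 58^2 - 4*441 = 1600
Largest eigenvalue of A^T A = (trace + sqrt(disc))/2 = 49.0000
||T|| = sqrt(49.0000) = 7.0000

7.0000


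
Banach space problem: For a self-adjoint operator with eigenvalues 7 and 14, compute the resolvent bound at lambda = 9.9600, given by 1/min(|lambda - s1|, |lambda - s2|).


dist(9.9600, {7, 14}) = min(|9.9600 - 7|, |9.9600 - 14|)
= min(2.9600, 4.0400) = 2.9600
Resolvent bound = 1/2.9600 = 0.3378

0.3378


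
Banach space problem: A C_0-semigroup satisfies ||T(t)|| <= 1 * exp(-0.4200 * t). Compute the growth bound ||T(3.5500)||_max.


||T(3.5500)|| <= 1 * exp(-0.4200 * 3.5500)
= 1 * exp(-1.4910)
= 1 * 0.2251
= 0.2251

0.2251


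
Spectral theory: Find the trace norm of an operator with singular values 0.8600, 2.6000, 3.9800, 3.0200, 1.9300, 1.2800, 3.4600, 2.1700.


The nuclear norm is the sum of all singular values.
||T||_1 = 0.8600 + 2.6000 + 3.9800 + 3.0200 + 1.9300 + 1.2800 + 3.4600 + 2.1700
= 19.3000

19.3000


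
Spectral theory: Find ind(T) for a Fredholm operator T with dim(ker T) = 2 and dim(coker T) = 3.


The Fredholm index is defined as ind(T) = dim(ker T) - dim(coker T)
= 2 - 3
= -1

-1


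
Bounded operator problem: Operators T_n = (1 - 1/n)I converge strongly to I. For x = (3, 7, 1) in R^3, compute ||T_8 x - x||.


T_8 x - x = (1 - 1/8)x - x = -x/8
||x|| = sqrt(59) = 7.6811
||T_8 x - x|| = ||x||/8 = 7.6811/8 = 0.9601

0.9601


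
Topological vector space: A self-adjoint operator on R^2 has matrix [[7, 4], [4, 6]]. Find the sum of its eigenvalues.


For a self-adjoint (symmetric) matrix, the eigenvalues are real.
The sum of eigenvalues equals the trace of the matrix.
trace = 7 + 6 = 13

13


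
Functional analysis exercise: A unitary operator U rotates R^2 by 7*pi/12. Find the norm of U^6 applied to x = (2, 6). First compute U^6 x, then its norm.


U is a rotation by theta = 7*pi/12
U^6 = rotation by 6*theta = 42*pi/12 = 18*pi/12 (mod 2*pi)
cos(18*pi/12) = 0.0000, sin(18*pi/12) = -1.0000
U^6 x = (0.0000 * 2 - -1.0000 * 6, -1.0000 * 2 + 0.0000 * 6)
= (6.0000, -2.0000)
||U^6 x|| = sqrt(6.0000^2 + (-2.0000)^2) = sqrt(40.0000) = 6.3246

6.3246


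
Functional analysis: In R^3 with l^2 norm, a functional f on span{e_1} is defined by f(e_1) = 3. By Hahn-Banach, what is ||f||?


The norm of f is given by ||f|| = sup_{||x||=1} |f(x)|.
On span{e_1}, ||e_1|| = 1, so ||f|| = |f(e_1)| / ||e_1||
= |3| / 1 = 3.0000

3.0000


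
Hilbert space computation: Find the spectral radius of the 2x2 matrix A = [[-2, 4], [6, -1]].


For a 2x2 matrix, eigenvalues satisfy lambda^2 - (trace)*lambda + det = 0
trace = -2 + -1 = -3
det = -2*-1 - 4*6 = -22
discriminant = (-3)^2 - 4*(-22) = 97
spectral radius = max |eigenvalue| = 6.4244

6.4244


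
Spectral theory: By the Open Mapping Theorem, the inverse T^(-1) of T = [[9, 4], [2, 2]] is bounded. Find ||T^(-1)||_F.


det(T) = 9*2 - 4*2 = 10
T^(-1) = (1/10) * [[2, -4], [-2, 9]] = [[0.2000, -0.4000], [-0.2000, 0.9000]]
||T^(-1)||_F^2 = 0.2000^2 + (-0.4000)^2 + (-0.2000)^2 + 0.9000^2 = 1.0500
||T^(-1)||_F = sqrt(1.0500) = 1.0247

1.0247


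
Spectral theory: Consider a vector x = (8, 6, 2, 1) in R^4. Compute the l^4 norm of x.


The l^4 norm = (sum |x_i|^4)^(1/4)
Sum of 4th powers = 4096 + 1296 + 16 + 1 = 5409
||x||_4 = (5409)^(1/4) = 8.5759

8.5759


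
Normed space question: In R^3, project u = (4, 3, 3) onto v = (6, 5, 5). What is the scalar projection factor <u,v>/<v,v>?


Computing <u,v> = 4*6 + 3*5 + 3*5 = 54
Computing <v,v> = 6^2 + 5^2 + 5^2 = 86
Projection coefficient = 54/86 = 0.6279

0.6279


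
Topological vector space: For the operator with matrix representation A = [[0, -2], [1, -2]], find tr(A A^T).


trace(A * A^T) = sum of squares of all entries
= 0^2 + (-2)^2 + 1^2 + (-2)^2
= 0 + 4 + 1 + 4
= 9

9


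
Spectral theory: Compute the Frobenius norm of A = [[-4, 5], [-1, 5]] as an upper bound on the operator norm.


||A||_F^2 = sum a_ij^2
= (-4)^2 + 5^2 + (-1)^2 + 5^2
= 16 + 25 + 1 + 25 = 67
||A||_F = sqrt(67) = 8.1854

8.1854


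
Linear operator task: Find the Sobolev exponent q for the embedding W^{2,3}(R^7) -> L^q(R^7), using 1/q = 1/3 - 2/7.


Using the Sobolev embedding formula: 1/q = 1/p - k/n
1/q = 1/3 - 2/7 = 1/21
q = 1/(1/21) = 21

21.0000


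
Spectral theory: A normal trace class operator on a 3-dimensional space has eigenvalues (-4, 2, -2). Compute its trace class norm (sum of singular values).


For a normal operator, singular values equal |eigenvalues|.
Trace norm = sum |lambda_i| = 4 + 2 + 2
= 8

8


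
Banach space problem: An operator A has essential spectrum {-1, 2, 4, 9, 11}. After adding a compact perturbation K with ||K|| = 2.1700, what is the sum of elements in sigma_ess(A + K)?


By Weyl's theorem, the essential spectrum is invariant under compact perturbations.
sigma_ess(A + K) = sigma_ess(A) = {-1, 2, 4, 9, 11}
Sum = -1 + 2 + 4 + 9 + 11 = 25

25


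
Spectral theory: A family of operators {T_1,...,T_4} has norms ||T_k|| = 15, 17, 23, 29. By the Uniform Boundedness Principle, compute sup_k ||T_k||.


By the Uniform Boundedness Principle, the supremum of norms is finite.
sup_k ||T_k|| = max(15, 17, 23, 29) = 29

29


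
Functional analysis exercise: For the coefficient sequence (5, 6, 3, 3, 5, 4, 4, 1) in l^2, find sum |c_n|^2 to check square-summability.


sum |c_n|^2 = 5^2 + 6^2 + 3^2 + 3^2 + 5^2 + 4^2 + 4^2 + 1^2
= 25 + 36 + 9 + 9 + 25 + 16 + 16 + 1
= 137

137


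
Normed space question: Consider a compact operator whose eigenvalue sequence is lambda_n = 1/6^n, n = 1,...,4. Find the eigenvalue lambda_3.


The eigenvalue formula gives lambda_3 = 1/6^3
= 1/216
= 0.0046

0.0046


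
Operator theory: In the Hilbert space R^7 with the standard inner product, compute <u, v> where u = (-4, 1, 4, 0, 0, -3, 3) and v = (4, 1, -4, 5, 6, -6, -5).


Computing the standard inner product <u, v> = sum u_i * v_i
= -4*4 + 1*1 + 4*-4 + 0*5 + 0*6 + -3*-6 + 3*-5
= -16 + 1 + -16 + 0 + 0 + 18 + -15
= -28

-28


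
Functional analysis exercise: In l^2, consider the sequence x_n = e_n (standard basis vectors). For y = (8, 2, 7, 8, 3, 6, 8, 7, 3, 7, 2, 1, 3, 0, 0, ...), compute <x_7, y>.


x_7 = e_7 is the standard basis vector with 1 in position 7.
<x_7, y> = y_7 = 8
As n -> infinity, <x_n, y> -> 0, confirming weak convergence of (x_n) to 0.

8


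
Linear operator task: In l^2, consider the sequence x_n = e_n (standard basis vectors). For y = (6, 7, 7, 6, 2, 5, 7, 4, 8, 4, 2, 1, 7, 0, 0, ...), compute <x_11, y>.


x_11 = e_11 is the standard basis vector with 1 in position 11.
<x_11, y> = y_11 = 2
As n -> infinity, <x_n, y> -> 0, confirming weak convergence of (x_n) to 0.

2


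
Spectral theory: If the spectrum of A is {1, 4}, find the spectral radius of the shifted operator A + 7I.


Spectrum of A + 7I = {8, 11}
Spectral radius = max |lambda| over the shifted spectrum
= max(8, 11) = 11

11


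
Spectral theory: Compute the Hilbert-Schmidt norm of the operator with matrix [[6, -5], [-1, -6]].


The Hilbert-Schmidt norm is sqrt(sum of squares of all entries).
Sum of squares = 6^2 + (-5)^2 + (-1)^2 + (-6)^2
= 36 + 25 + 1 + 36 = 98
||T||_HS = sqrt(98) = 9.8995

9.8995


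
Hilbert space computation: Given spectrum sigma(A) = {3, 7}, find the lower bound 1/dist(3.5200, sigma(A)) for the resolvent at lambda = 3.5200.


dist(3.5200, {3, 7}) = min(|3.5200 - 3|, |3.5200 - 7|)
= min(0.5200, 3.4800) = 0.5200
Resolvent bound = 1/0.5200 = 1.9231

1.9231


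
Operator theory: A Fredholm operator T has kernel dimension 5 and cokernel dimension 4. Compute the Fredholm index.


The Fredholm index is defined as ind(T) = dim(ker T) - dim(coker T)
= 5 - 4
= 1

1


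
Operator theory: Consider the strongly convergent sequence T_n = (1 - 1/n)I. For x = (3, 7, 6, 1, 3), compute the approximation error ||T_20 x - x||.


T_20 x - x = (1 - 1/20)x - x = -x/20
||x|| = sqrt(104) = 10.1980
||T_20 x - x|| = ||x||/20 = 10.1980/20 = 0.5099

0.5099


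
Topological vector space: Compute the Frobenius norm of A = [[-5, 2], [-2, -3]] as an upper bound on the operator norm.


||A||_F^2 = sum a_ij^2
= (-5)^2 + 2^2 + (-2)^2 + (-3)^2
= 25 + 4 + 4 + 9 = 42
||A||_F = sqrt(42) = 6.4807

6.4807


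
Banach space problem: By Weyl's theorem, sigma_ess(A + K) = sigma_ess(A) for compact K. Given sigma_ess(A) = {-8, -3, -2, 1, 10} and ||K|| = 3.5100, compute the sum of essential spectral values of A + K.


By Weyl's theorem, the essential spectrum is invariant under compact perturbations.
sigma_ess(A + K) = sigma_ess(A) = {-8, -3, -2, 1, 10}
Sum = -8 + -3 + -2 + 1 + 10 = -2

-2


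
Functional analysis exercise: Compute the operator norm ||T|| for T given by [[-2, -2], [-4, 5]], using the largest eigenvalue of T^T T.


A^T A = [[20, -16], [-16, 29]]
trace(A^T A) = 49, det(A^T A) = 324
discriminant = 49^2 - 4*324 = 1105
Largest eigenvalue of A^T A = (trace + sqrt(disc))/2 = 41.1208
||T|| = sqrt(41.1208) = 6.4125

6.4125


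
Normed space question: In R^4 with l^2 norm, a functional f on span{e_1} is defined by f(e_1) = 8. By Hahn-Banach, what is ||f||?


The norm of f is given by ||f|| = sup_{||x||=1} |f(x)|.
On span{e_1}, ||e_1|| = 1, so ||f|| = |f(e_1)| / ||e_1||
= |8| / 1 = 8.0000

8.0000


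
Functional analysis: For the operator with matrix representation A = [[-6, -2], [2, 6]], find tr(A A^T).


trace(A * A^T) = sum of squares of all entries
= (-6)^2 + (-2)^2 + 2^2 + 6^2
= 36 + 4 + 4 + 36
= 80

80


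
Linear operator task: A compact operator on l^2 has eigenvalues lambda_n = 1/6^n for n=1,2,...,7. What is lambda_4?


The eigenvalue formula gives lambda_4 = 1/6^4
= 1/1296
= 7.7160e-04

7.7160e-04


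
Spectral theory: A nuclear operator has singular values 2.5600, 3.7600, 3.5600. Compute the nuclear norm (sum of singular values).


The nuclear norm is the sum of all singular values.
||T||_1 = 2.5600 + 3.7600 + 3.5600
= 9.8800

9.8800


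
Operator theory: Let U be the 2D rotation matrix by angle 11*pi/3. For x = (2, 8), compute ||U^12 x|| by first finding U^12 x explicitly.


U is a rotation by theta = 11*pi/3
U^12 = rotation by 12*theta = 132*pi/3 = 0*pi/3 (mod 2*pi)
cos(0*pi/3) = 1.0000, sin(0*pi/3) = 0.0000
U^12 x = (1.0000 * 2 - 0.0000 * 8, 0.0000 * 2 + 1.0000 * 8)
= (2.0000, 8.0000)
||U^12 x|| = sqrt(2.0000^2 + 8.0000^2) = sqrt(68.0000) = 8.2462

8.2462


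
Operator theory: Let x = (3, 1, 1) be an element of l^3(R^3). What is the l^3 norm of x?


The l^3 norm = (sum |x_i|^3)^(1/3)
Sum of 3th powers = 27 + 1 + 1 = 29
||x||_3 = (29)^(1/3) = 3.0723

3.0723


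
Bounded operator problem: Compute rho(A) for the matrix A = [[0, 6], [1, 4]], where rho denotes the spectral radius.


For a 2x2 matrix, eigenvalues satisfy lambda^2 - (trace)*lambda + det = 0
trace = 0 + 4 = 4
det = 0*4 - 6*1 = -6
discriminant = 4^2 - 4*(-6) = 40
spectral radius = max |eigenvalue| = 5.1623

5.1623


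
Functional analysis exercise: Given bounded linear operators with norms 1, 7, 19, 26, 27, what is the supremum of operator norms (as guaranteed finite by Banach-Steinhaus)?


By the Uniform Boundedness Principle, the supremum of norms is finite.
sup_k ||T_k|| = max(1, 7, 19, 26, 27) = 27

27


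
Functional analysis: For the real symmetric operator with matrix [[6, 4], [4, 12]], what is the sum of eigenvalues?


For a self-adjoint (symmetric) matrix, the eigenvalues are real.
The sum of eigenvalues equals the trace of the matrix.
trace = 6 + 12 = 18

18


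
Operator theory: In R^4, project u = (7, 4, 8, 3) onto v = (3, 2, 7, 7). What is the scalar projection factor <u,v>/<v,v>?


Computing <u,v> = 7*3 + 4*2 + 8*7 + 3*7 = 106
Computing <v,v> = 3^2 + 2^2 + 7^2 + 7^2 = 111
Projection coefficient = 106/111 = 0.9550

0.9550


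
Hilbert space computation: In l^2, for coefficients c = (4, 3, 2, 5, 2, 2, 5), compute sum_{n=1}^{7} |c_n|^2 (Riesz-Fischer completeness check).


sum |c_n|^2 = 4^2 + 3^2 + 2^2 + 5^2 + 2^2 + 2^2 + 5^2
= 16 + 9 + 4 + 25 + 4 + 4 + 25
= 87

87


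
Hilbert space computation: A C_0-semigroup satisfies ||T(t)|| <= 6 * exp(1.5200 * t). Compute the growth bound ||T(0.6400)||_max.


||T(0.6400)|| <= 6 * exp(1.5200 * 0.6400)
= 6 * exp(0.9728)
= 6 * 2.6453
= 15.8720

15.8720


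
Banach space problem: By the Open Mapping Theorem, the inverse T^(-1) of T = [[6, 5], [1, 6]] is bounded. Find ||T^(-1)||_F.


det(T) = 6*6 - 5*1 = 31
T^(-1) = (1/31) * [[6, -5], [-1, 6]] = [[0.1935, -0.1613], [-0.0323, 0.1935]]
||T^(-1)||_F^2 = 0.1935^2 + (-0.1613)^2 + (-0.0323)^2 + 0.1935^2 = 0.1020
||T^(-1)||_F = sqrt(0.1020) = 0.3193

0.3193


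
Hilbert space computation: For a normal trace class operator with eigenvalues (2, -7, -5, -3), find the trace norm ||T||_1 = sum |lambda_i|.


For a normal operator, singular values equal |eigenvalues|.
Trace norm = sum |lambda_i| = 2 + 7 + 5 + 3
= 17

17


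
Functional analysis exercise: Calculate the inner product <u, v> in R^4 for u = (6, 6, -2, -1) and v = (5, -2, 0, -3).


Computing the standard inner product <u, v> = sum u_i * v_i
= 6*5 + 6*-2 + -2*0 + -1*-3
= 30 + -12 + 0 + 3
= 21

21


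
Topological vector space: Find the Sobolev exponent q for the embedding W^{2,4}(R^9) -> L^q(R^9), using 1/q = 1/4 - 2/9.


Using the Sobolev embedding formula: 1/q = 1/p - k/n
1/q = 1/4 - 2/9 = 1/36
q = 1/(1/36) = 36

36.0000


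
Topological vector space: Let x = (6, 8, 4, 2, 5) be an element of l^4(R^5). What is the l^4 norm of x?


The l^4 norm = (sum |x_i|^4)^(1/4)
Sum of 4th powers = 1296 + 4096 + 256 + 16 + 625 = 6289
||x||_4 = (6289)^(1/4) = 8.9052

8.9052


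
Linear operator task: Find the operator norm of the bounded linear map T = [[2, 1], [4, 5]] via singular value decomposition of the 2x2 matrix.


A^T A = [[20, 22], [22, 26]]
trace(A^T A) = 46, det(A^T A) = 36
discriminant = 46^2 - 4*36 = 1972
Largest eigenvalue of A^T A = (trace + sqrt(disc))/2 = 45.2036
||T|| = sqrt(45.2036) = 6.7234

6.7234


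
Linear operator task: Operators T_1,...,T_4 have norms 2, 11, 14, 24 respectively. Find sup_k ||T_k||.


By the Uniform Boundedness Principle, the supremum of norms is finite.
sup_k ||T_k|| = max(2, 11, 14, 24) = 24

24


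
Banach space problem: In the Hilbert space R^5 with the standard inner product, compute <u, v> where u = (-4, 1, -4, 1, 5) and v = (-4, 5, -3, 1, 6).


Computing the standard inner product <u, v> = sum u_i * v_i
= -4*-4 + 1*5 + -4*-3 + 1*1 + 5*6
= 16 + 5 + 12 + 1 + 30
= 64

64


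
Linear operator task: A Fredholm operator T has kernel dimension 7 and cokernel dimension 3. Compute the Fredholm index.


The Fredholm index is defined as ind(T) = dim(ker T) - dim(coker T)
= 7 - 3
= 4

4


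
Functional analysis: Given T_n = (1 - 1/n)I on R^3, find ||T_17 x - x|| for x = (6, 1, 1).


T_17 x - x = (1 - 1/17)x - x = -x/17
||x|| = sqrt(38) = 6.1644
||T_17 x - x|| = ||x||/17 = 6.1644/17 = 0.3626

0.3626


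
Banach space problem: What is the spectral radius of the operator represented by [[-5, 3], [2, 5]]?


For a 2x2 matrix, eigenvalues satisfy lambda^2 - (trace)*lambda + det = 0
trace = -5 + 5 = 0
det = -5*5 - 3*2 = -31
discriminant = 0^2 - 4*(-31) = 124
spectral radius = max |eigenvalue| = 5.5678

5.5678


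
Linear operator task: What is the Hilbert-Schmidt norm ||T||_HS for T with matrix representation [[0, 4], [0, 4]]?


The Hilbert-Schmidt norm is sqrt(sum of squares of all entries).
Sum of squares = 0^2 + 4^2 + 0^2 + 4^2
= 0 + 16 + 0 + 16 = 32
||T||_HS = sqrt(32) = 5.6569

5.6569


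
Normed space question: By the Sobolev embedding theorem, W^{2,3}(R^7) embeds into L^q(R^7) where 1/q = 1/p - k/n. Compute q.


Using the Sobolev embedding formula: 1/q = 1/p - k/n
1/q = 1/3 - 2/7 = 1/21
q = 1/(1/21) = 21

21.0000


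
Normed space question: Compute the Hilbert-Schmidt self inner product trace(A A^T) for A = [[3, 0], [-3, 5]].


trace(A * A^T) = sum of squares of all entries
= 3^2 + 0^2 + (-3)^2 + 5^2
= 9 + 0 + 9 + 25
= 43

43


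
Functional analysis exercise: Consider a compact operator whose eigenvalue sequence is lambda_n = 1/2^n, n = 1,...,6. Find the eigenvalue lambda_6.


The eigenvalue formula gives lambda_6 = 1/2^6
= 1/64
= 0.0156

0.0156


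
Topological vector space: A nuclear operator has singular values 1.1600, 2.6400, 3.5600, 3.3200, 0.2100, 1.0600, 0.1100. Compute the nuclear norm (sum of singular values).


The nuclear norm is the sum of all singular values.
||T||_1 = 1.1600 + 2.6400 + 3.5600 + 3.3200 + 0.2100 + 1.0600 + 0.1100
= 12.0600

12.0600


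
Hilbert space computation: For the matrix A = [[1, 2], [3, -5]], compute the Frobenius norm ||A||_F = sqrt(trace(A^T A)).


||A||_F^2 = sum a_ij^2
= 1^2 + 2^2 + 3^2 + (-5)^2
= 1 + 4 + 9 + 25 = 39
||A||_F = sqrt(39) = 6.2450

6.2450


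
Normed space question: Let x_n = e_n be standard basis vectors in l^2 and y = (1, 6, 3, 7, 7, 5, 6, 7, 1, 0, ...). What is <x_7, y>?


x_7 = e_7 is the standard basis vector with 1 in position 7.
<x_7, y> = y_7 = 6
As n -> infinity, <x_n, y> -> 0, confirming weak convergence of (x_n) to 0.

6


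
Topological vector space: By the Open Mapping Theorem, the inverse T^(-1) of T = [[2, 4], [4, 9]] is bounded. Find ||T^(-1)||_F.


det(T) = 2*9 - 4*4 = 2
T^(-1) = (1/2) * [[9, -4], [-4, 2]] = [[4.5000, -2.0000], [-2.0000, 1.0000]]
||T^(-1)||_F^2 = 4.5000^2 + (-2.0000)^2 + (-2.0000)^2 + 1.0000^2 = 29.2500
||T^(-1)||_F = sqrt(29.2500) = 5.4083

5.4083


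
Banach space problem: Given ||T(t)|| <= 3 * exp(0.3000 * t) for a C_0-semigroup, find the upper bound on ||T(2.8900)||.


||T(2.8900)|| <= 3 * exp(0.3000 * 2.8900)
= 3 * exp(0.8670)
= 3 * 2.3798
= 7.1393

7.1393


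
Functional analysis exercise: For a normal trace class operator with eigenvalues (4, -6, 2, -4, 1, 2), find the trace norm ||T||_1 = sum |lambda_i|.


For a normal operator, singular values equal |eigenvalues|.
Trace norm = sum |lambda_i| = 4 + 6 + 2 + 4 + 1 + 2
= 19

19


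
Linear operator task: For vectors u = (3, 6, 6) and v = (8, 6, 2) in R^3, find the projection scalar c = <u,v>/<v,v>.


Computing <u,v> = 3*8 + 6*6 + 6*2 = 72
Computing <v,v> = 8^2 + 6^2 + 2^2 = 104
Projection coefficient = 72/104 = 0.6923

0.6923


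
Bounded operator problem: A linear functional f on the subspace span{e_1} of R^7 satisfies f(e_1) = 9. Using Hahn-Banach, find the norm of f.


The norm of f is given by ||f|| = sup_{||x||=1} |f(x)|.
On span{e_1}, ||e_1|| = 1, so ||f|| = |f(e_1)| / ||e_1||
= |9| / 1 = 9.0000

9.0000


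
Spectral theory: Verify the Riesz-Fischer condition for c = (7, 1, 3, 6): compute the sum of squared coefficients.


sum |c_n|^2 = 7^2 + 1^2 + 3^2 + 6^2
= 49 + 1 + 9 + 36
= 95

95


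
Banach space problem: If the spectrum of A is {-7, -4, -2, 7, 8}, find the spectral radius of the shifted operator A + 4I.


Spectrum of A + 4I = {-3, 0, 2, 11, 12}
Spectral radius = max |lambda| over the shifted spectrum
= max(3, 0, 2, 11, 12) = 12

12


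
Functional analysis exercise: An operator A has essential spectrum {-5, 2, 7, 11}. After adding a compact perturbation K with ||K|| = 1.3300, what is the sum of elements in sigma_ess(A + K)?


By Weyl's theorem, the essential spectrum is invariant under compact perturbations.
sigma_ess(A + K) = sigma_ess(A) = {-5, 2, 7, 11}
Sum = -5 + 2 + 7 + 11 = 15

15


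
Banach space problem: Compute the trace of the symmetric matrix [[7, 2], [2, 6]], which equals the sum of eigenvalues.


For a self-adjoint (symmetric) matrix, the eigenvalues are real.
The sum of eigenvalues equals the trace of the matrix.
trace = 7 + 6 = 13

13


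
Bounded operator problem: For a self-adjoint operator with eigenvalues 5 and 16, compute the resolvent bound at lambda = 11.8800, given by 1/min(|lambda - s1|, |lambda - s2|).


dist(11.8800, {5, 16}) = min(|11.8800 - 5|, |11.8800 - 16|)
= min(6.8800, 4.1200) = 4.1200
Resolvent bound = 1/4.1200 = 0.2427

0.2427


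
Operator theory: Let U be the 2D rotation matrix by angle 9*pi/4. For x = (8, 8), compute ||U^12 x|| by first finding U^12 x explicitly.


U is a rotation by theta = 9*pi/4
U^12 = rotation by 12*theta = 108*pi/4 = 4*pi/4 (mod 2*pi)
cos(4*pi/4) = -1.0000, sin(4*pi/4) = 0.0000
U^12 x = (-1.0000 * 8 - 0.0000 * 8, 0.0000 * 8 + -1.0000 * 8)
= (-8.0000, -8.0000)
||U^12 x|| = sqrt((-8.0000)^2 + (-8.0000)^2) = sqrt(128.0000) = 11.3137

11.3137


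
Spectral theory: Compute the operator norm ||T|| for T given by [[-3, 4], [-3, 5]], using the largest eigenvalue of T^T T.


A^T A = [[18, -27], [-27, 41]]
trace(A^T A) = 59, det(A^T A) = 9
discriminant = 59^2 - 4*9 = 3445
Largest eigenvalue of A^T A = (trace + sqrt(disc))/2 = 58.8471
||T|| = sqrt(58.8471) = 7.6712

7.6712


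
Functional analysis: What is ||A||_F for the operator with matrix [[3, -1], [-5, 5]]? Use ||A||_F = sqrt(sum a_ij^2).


||A||_F^2 = sum a_ij^2
= 3^2 + (-1)^2 + (-5)^2 + 5^2
= 9 + 1 + 25 + 25 = 60
||A||_F = sqrt(60) = 7.7460

7.7460


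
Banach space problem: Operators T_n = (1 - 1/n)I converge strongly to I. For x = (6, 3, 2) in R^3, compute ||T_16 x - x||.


T_16 x - x = (1 - 1/16)x - x = -x/16
||x|| = sqrt(49) = 7.0000
||T_16 x - x|| = ||x||/16 = 7.0000/16 = 0.4375

0.4375


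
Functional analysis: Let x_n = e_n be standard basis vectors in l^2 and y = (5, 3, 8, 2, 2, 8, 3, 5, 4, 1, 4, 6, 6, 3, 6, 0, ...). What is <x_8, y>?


x_8 = e_8 is the standard basis vector with 1 in position 8.
<x_8, y> = y_8 = 5
As n -> infinity, <x_n, y> -> 0, confirming weak convergence of (x_n) to 0.

5


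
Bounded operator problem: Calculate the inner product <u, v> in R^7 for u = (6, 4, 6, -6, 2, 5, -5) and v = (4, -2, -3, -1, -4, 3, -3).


Computing the standard inner product <u, v> = sum u_i * v_i
= 6*4 + 4*-2 + 6*-3 + -6*-1 + 2*-4 + 5*3 + -5*-3
= 24 + -8 + -18 + 6 + -8 + 15 + 15
= 26

26


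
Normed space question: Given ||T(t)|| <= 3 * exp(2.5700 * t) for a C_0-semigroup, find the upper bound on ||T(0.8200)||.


||T(0.8200)|| <= 3 * exp(2.5700 * 0.8200)
= 3 * exp(2.1074)
= 3 * 8.2268
= 24.6805

24.6805


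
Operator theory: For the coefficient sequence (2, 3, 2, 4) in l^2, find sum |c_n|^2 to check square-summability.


sum |c_n|^2 = 2^2 + 3^2 + 2^2 + 4^2
= 4 + 9 + 4 + 16
= 33

33


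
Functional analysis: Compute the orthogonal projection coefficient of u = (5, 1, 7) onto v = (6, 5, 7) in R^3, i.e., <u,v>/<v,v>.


Computing <u,v> = 5*6 + 1*5 + 7*7 = 84
Computing <v,v> = 6^2 + 5^2 + 7^2 = 110
Projection coefficient = 84/110 = 0.7636

0.7636


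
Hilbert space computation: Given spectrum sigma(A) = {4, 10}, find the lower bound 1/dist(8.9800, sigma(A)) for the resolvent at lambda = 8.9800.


dist(8.9800, {4, 10}) = min(|8.9800 - 4|, |8.9800 - 10|)
= min(4.9800, 1.0200) = 1.0200
Resolvent bound = 1/1.0200 = 0.9804

0.9804


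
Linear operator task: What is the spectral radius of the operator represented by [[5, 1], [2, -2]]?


For a 2x2 matrix, eigenvalues satisfy lambda^2 - (trace)*lambda + det = 0
trace = 5 + -2 = 3
det = 5*-2 - 1*2 = -12
discriminant = 3^2 - 4*(-12) = 57
spectral radius = max |eigenvalue| = 5.2749

5.2749


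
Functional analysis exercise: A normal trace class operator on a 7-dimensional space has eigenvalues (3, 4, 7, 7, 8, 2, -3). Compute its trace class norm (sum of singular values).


For a normal operator, singular values equal |eigenvalues|.
Trace norm = sum |lambda_i| = 3 + 4 + 7 + 7 + 8 + 2 + 3
= 34

34


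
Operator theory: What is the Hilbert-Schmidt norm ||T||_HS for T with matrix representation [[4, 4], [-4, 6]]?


The Hilbert-Schmidt norm is sqrt(sum of squares of all entries).
Sum of squares = 4^2 + 4^2 + (-4)^2 + 6^2
= 16 + 16 + 16 + 36 = 84
||T||_HS = sqrt(84) = 9.1652

9.1652


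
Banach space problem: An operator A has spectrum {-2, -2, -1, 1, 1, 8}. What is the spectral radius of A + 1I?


Spectrum of A + 1I = {-1, -1, 0, 2, 2, 9}
Spectral radius = max |lambda| over the shifted spectrum
= max(1, 1, 0, 2, 2, 9) = 9

9


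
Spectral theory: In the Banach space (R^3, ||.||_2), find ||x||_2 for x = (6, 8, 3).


The l^2 norm = (sum |x_i|^2)^(1/2)
Sum of 2th powers = 36 + 64 + 9 = 109
||x||_2 = (109)^(1/2) = 10.4403

10.4403


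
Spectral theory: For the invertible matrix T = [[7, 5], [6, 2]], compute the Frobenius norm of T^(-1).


det(T) = 7*2 - 5*6 = -16
T^(-1) = (1/-16) * [[2, -5], [-6, 7]] = [[-0.1250, 0.3125], [0.3750, -0.4375]]
||T^(-1)||_F^2 = (-0.1250)^2 + 0.3125^2 + 0.3750^2 + (-0.4375)^2 = 0.4453
||T^(-1)||_F = sqrt(0.4453) = 0.6673

0.6673


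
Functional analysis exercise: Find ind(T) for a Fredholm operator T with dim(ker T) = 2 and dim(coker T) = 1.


The Fredholm index is defined as ind(T) = dim(ker T) - dim(coker T)
= 2 - 1
= 1

1


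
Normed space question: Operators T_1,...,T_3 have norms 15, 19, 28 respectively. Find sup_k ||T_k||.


By the Uniform Boundedness Principle, the supremum of norms is finite.
sup_k ||T_k|| = max(15, 19, 28) = 28

28


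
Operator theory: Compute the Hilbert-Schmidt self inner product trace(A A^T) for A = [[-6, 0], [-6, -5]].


trace(A * A^T) = sum of squares of all entries
= (-6)^2 + 0^2 + (-6)^2 + (-5)^2
= 36 + 0 + 36 + 25
= 97

97


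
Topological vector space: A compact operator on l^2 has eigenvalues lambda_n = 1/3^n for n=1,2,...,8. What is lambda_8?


The eigenvalue formula gives lambda_8 = 1/3^8
= 1/6561
= 1.5242e-04

1.5242e-04


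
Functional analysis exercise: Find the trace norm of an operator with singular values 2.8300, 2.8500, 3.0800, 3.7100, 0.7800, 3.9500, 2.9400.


The nuclear norm is the sum of all singular values.
||T||_1 = 2.8300 + 2.8500 + 3.0800 + 3.7100 + 0.7800 + 3.9500 + 2.9400
= 20.1400

20.1400


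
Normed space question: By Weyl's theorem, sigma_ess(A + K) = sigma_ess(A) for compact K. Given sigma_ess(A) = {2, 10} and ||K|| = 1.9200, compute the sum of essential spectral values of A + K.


By Weyl's theorem, the essential spectrum is invariant under compact perturbations.
sigma_ess(A + K) = sigma_ess(A) = {2, 10}
Sum = 2 + 10 = 12

12


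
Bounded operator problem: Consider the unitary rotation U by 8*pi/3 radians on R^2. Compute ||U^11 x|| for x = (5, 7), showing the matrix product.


U is a rotation by theta = 8*pi/3
U^11 = rotation by 11*theta = 88*pi/3 = 4*pi/3 (mod 2*pi)
cos(4*pi/3) = -0.5000, sin(4*pi/3) = -0.8660
U^11 x = (-0.5000 * 5 - -0.8660 * 7, -0.8660 * 5 + -0.5000 * 7)
= (3.5622, -7.8301)
||U^11 x|| = sqrt(3.5622^2 + (-7.8301)^2) = sqrt(74.0000) = 8.6023

8.6023


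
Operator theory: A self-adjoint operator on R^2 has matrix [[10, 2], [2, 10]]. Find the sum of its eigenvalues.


For a self-adjoint (symmetric) matrix, the eigenvalues are real.
The sum of eigenvalues equals the trace of the matrix.
trace = 10 + 10 = 20

20


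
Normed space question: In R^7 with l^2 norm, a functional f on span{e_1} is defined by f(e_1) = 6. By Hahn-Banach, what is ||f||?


The norm of f is given by ||f|| = sup_{||x||=1} |f(x)|.
On span{e_1}, ||e_1|| = 1, so ||f|| = |f(e_1)| / ||e_1||
= |6| / 1 = 6.0000

6.0000


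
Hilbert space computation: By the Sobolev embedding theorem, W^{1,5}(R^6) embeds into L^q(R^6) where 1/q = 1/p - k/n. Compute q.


Using the Sobolev embedding formula: 1/q = 1/p - k/n
1/q = 1/5 - 1/6 = 1/30
q = 1/(1/30) = 30

30.0000


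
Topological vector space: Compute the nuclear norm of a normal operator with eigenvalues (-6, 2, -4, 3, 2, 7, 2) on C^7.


For a normal operator, singular values equal |eigenvalues|.
Trace norm = sum |lambda_i| = 6 + 2 + 4 + 3 + 2 + 7 + 2
= 26

26


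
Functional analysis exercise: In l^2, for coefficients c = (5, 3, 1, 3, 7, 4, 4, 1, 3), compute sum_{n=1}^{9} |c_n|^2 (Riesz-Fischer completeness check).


sum |c_n|^2 = 5^2 + 3^2 + 1^2 + 3^2 + 7^2 + 4^2 + 4^2 + 1^2 + 3^2
= 25 + 9 + 1 + 9 + 49 + 16 + 16 + 1 + 9
= 135

135
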